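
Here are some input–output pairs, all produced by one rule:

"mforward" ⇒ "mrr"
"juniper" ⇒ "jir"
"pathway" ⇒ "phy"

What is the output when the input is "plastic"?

psc

Each output is the input with this applied: keep one character in every 3, starting at position 1 (positions 1st, 4th, 7th, ...).
Applying that to "plastic" gives "psc".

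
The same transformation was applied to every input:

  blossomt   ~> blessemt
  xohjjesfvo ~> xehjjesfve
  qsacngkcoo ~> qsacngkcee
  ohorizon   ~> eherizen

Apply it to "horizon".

herizen

Looking at the pairs, the operation is to replace every "o" with "e".
Applying that to "horizon" gives "herizen".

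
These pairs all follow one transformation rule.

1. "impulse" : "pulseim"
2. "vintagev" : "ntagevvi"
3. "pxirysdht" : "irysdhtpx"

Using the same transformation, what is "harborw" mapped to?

The rule is to move the first 2 characters to the end (rotate left by 2).
So "harborw" becomes "rborwha".

rborwha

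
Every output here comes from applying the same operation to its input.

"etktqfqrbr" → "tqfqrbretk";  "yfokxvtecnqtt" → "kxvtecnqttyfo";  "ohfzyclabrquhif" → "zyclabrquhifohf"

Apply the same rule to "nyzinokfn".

inokfnnyz

Looking at the pairs, the operation is to move the first 3 characters to the end (rotate left by 3).
Doing the same to "nyzinokfn": "inokfnnyz".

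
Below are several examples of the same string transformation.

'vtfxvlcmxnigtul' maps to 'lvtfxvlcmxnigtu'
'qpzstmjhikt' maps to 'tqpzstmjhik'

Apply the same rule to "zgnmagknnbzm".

mzgnmagknnbz

The pattern: move the last character to the front.
"zgnmagknnbzm" → "mzgnmagknnbz".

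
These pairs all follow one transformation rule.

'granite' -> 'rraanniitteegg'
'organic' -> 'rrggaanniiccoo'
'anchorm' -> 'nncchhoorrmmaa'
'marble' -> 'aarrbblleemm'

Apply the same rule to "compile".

oommppiilleecc

Rule — move the first character to the end, then double every character.
"compile" → "oommppiilleecc".
(Check on "granite": → "raniteg" → "rraanniitteegg" ✓)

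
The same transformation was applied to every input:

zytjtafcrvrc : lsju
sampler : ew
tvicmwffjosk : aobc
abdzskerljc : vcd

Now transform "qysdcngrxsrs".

Each output is the input with this applied: shift every letter 8 places backward in the alphabet (wrapping around), then keep one character in every 3, starting at position 3 (positions 3rd, 6th, 9th, ...).
On "qysdcngrxsrs": the first step gives "iqkvufyjpkjk", and the second then gives "kfpk".

kfpk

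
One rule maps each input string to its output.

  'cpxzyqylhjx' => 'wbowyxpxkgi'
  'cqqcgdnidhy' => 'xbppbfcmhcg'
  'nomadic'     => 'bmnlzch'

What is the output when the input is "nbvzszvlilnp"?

omauyryukhkm

The pattern: move the last character to the front, then shift every letter 1 place backward in the alphabet (wrapping around).
Working it through for "nbvzszvlilnp": intermediate "pnbvzszvliln", final "omauyryukhkm".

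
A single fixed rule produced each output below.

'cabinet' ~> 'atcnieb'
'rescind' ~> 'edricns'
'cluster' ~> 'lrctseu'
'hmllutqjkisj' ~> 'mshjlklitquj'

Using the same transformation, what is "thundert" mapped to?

hrttndue

What's happening: swap each adjacent pair of characters (1↔2, 3↔4, ...), then take characters alternately from the front and the back (1st, last, 2nd, 2nd-last, ...).
Applying that to "thundert" gives "hrttndue".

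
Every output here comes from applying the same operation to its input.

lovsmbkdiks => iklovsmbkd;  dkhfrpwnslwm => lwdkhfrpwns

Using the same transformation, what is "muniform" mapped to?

What's happening: delete the last character, then move the last 2 characters to the front (rotate right by 2).
On "muniform": the first step gives "munifor", and the second then gives "ormunif".

ormunif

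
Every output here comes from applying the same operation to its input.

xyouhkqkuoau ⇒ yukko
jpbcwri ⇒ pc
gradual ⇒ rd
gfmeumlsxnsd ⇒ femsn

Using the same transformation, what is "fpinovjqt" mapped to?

pnv

What's happening: delete the last 2 characters, then keep every other character starting from the second (positions 2nd, 4th, 6th, ...).
On "fpinovjqt": the first step gives "fpinovj", and the second then gives "pnv".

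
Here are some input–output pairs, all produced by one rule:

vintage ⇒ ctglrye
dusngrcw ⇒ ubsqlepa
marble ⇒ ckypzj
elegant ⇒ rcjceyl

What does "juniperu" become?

Rule — move the last character to the front, then shift every letter 2 places backward in the alphabet (wrapping around).
For "juniperu", step one produces "ujuniper"; step two turns that into "shslgncp".

shslgncp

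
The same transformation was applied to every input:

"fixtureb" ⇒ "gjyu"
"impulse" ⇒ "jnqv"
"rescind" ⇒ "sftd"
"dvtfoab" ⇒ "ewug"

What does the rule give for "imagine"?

Each output is the input with this applied: shift every letter 1 place forward in the alphabet (wrapping around), then keep only the first 4 characters.
Applying both steps to "imagine": "jnbhjof", then "jnbh".

jnbh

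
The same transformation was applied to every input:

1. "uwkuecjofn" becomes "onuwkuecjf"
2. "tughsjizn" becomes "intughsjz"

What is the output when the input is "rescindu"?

nurescid

The pattern: move the last 2 characters to the front (rotate right by 2), then swap the first and last characters.
Starting from "rescindu": after the first operation, "durescin"; after the second, "nurescid".
(Check on "uwkuecjofn": → "fnuwkuecjo" → "onuwkuecjf" ✓)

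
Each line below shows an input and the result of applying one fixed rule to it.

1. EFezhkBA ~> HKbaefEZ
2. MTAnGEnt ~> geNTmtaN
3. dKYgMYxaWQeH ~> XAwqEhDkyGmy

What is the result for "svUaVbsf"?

The transformation: flip the case of every letter, then swap the front and back halves of the string.
Doing the same to "svUaVbsf": "vBSFSVuA".

vBSFSVuA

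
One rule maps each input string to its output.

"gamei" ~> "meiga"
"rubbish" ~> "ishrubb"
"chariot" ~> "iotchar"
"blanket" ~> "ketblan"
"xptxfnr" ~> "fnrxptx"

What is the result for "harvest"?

The pattern: move the last 3 characters to the front (rotate right by 3).
Applying that to "harvest" gives "estharv".

estharv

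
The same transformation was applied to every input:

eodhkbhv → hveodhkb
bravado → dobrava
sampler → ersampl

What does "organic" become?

icorgan

What's happening: move the last 2 characters to the front (rotate right by 2).
Applying that to "organic" gives "icorgan".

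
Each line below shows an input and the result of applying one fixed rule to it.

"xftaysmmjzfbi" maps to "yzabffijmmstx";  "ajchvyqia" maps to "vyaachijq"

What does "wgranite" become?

twaeginr

What's happening: sort the characters into alphabetical order, then move the last 2 characters to the front (rotate right by 2).
On "wgranite": the first step gives "aeginrtw", and the second then gives "twaeginr".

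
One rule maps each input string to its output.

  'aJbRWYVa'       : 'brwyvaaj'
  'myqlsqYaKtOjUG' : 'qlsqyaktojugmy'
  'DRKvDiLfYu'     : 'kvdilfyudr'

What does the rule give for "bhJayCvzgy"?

The transformation: move the first 2 characters to the end (rotate left by 2), then convert every letter to lowercase.
Applying both steps to "bhJayCvzgy": "JayCvzgybh", then "jaycvzgybh".

jaycvzgybh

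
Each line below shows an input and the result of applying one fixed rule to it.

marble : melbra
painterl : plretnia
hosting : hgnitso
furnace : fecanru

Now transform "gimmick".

gkcimmi

In each case the input is transformed by: move the first character to the end, then reverse the string.
Working it through for "gimmick": intermediate "immickg", final "gkcimmi".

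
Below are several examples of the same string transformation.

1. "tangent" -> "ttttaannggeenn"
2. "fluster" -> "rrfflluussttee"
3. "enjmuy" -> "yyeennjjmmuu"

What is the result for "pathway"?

The transformation: double every character, then move the last 2 characters to the front (rotate right by 2).
For "pathway", step one produces "ppaatthhwwaayy"; step two turns that into "yyppaatthhwwaa".
(Check on "fluster": → "fflluusstteerr" → "rrfflluussttee" ✓)

yyppaatthhwwaa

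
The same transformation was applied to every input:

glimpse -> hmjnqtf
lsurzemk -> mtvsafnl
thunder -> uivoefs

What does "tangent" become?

The pattern: shift every letter 1 place forward in the alphabet (wrapping around).
On "tangent" that produces "ubohfou".

ubohfou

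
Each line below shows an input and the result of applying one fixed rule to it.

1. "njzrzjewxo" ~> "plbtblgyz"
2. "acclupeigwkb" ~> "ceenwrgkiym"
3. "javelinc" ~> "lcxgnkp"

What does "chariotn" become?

ejctkqv

The pattern: delete the last character, then shift every letter 2 places forward in the alphabet (wrapping around).
For "chariotn", step one produces "chariot"; step two turns that into "ejctkqv".
(Check on "javelinc": → "javelin" → "lcxgnkp" ✓)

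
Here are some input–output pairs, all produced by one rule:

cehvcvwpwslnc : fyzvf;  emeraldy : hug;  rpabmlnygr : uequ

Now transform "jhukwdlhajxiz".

Looking at the pairs, the operation is to shift every letter 3 places forward in the alphabet (wrapping around), then keep one character in every 3, starting at position 1 (positions 1st, 4th, 7th, ...).
"jhukwdlhajxiz" → "mkxnzgokdmalc" → "mnomc".
(Check on "emeraldy": → "hphudogb" → "hug" ✓)

mnomc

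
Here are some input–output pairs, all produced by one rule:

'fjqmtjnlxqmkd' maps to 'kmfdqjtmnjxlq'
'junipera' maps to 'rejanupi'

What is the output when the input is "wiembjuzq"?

The rule is to move the last 3 characters to the front (rotate right by 3), then swap each adjacent pair of characters (1↔2, 3↔4, ...).
On "wiembjuzq": the first step gives "uzqwiembj", and the second then gives "zuwqeibmj".

zuwqeibmj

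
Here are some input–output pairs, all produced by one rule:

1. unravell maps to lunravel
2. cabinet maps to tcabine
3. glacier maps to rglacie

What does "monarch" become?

Looking at the pairs, the operation is to move the last character to the front.
So "monarch" becomes "hmonarc".

hmonarc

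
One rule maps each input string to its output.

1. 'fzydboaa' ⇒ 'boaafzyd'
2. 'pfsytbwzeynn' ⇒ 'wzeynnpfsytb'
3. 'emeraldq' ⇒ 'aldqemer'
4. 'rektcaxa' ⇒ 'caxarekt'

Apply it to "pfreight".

The rule is to swap the front and back halves of the string.
On "pfreight" that produces "ightpfre".

ightpfre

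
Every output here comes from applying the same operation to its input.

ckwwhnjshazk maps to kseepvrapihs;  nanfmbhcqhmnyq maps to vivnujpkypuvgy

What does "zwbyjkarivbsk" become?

Rule — shift every letter 8 places forward in the alphabet (wrapping around).
So "zwbyjkarivbsk" becomes "hejgrsizqdjas".

hejgrsizqdjas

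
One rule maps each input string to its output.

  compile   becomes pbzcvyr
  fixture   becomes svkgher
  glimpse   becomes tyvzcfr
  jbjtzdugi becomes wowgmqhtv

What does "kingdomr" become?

The transformation: shift every letter 13 places forward in the alphabet (wrapping around) — i.e. ROT13.
Applying that to "kingdomr" gives "xvatqbze".

xvatqbze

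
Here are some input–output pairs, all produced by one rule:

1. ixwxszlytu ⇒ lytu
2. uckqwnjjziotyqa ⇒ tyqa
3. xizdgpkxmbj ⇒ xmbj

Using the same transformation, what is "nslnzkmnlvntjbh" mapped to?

The transformation: keep only the last 4 characters.
So "nslnzkmnlvntjbh" becomes "tjbh".

tjbh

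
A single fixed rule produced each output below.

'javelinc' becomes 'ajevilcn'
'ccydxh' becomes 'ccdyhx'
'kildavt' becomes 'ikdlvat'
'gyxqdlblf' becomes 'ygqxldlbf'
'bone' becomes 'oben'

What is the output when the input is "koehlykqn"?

okheylqkn

The rule is to swap each adjacent pair of characters (1↔2, 3↔4, ...).
Applying that to "koehlykqn" gives "okheylqkn".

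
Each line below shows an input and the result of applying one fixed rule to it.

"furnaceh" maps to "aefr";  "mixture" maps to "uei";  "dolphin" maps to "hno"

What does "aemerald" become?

rlam

What's happening: move the first 3 characters to the end (rotate left by 3), then keep every other character starting from the second (positions 2nd, 4th, 6th, ...).
On "aemerald": the first step gives "eraldaem", and the second then gives "rlam".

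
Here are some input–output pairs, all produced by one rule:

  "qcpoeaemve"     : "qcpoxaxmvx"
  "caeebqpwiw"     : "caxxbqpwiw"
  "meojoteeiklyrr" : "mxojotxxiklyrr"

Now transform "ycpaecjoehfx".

Each output is the input with this applied: replace every "e" with "x".
Doing the same to "ycpaecjoehfx": "ycpaxcjoxhfx".

ycpaxcjoxhfx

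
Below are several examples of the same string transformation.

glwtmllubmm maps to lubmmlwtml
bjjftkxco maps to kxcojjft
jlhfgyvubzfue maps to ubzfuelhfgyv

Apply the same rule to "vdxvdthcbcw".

hcbcwdxvdt

In each case the input is transformed by: delete the first character, then swap the front and back halves of the string.
On "vdxvdthcbcw": the first step gives "dxvdthcbcw", and the second then gives "hcbcwdxvdt".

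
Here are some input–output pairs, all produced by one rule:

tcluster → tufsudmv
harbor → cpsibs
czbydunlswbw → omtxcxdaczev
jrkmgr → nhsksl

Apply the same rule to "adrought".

vhiubesp

What's happening: swap the front and back halves of the string, then shift every letter 1 place forward in the alphabet (wrapping around).
Applying both steps to "adrought": "ughtadro", then "vhiubesp".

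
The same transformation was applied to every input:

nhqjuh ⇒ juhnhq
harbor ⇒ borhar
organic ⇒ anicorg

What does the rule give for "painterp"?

What's happening: move the first 3 characters to the end (rotate left by 3).
Applying that to "painterp" gives "nterppai".

nterppai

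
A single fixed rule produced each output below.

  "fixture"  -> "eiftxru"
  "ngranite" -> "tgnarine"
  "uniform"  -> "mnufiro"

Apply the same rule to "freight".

trfiehg

What's happening: swap each adjacent pair of characters (1↔2, 3↔4, ...), then move the last character to the front.
Doing the same to "freight": "trfiehg".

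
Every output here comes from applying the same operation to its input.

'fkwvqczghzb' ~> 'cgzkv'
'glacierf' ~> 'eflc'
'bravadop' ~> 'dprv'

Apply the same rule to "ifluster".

The transformation: keep every other character starting from the second (positions 2nd, 4th, 6th, ...), then move the first 2 characters to the end (rotate left by 2).
Doing the same to "ifluster": "trfu".

trfu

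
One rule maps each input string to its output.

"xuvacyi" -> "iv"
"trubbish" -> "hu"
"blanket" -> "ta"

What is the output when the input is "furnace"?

er

Each output is the input with this applied: move the last 3 characters to the front (rotate right by 3), then keep one character in every 3, starting at position 3 (positions 3rd, 6th, 9th, ...).
Starting from "furnace": after the first operation, "acefurn"; after the second, "er".
(Check on "trubbish": → "ishtrubb" → "hu" ✓)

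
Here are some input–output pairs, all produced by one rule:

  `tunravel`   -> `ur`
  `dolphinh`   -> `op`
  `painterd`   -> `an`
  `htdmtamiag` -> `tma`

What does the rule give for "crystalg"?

The rule is to keep every other character starting from the second (positions 2nd, 4th, 6th, ...), then delete the last 2 characters.
Applying both steps to "crystalg": "rsag", then "rs".
(Check on "dolphinh": → "opih" → "op" ✓)

rs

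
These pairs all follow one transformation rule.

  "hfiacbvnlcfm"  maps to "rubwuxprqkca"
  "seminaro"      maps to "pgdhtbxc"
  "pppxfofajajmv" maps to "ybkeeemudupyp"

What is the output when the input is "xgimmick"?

Looking at the pairs, the operation is to move the last 3 characters to the front (rotate right by 3), then shift every letter 11 places backward in the alphabet (wrapping around).
"xgimmick" → "ickxgimm" → "xrzmvxbb".

xrzmvxbb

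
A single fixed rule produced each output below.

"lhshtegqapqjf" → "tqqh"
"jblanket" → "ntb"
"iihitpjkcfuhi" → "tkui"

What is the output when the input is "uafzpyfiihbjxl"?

pibla

The transformation: keep one character in every 3, starting at position 2 (positions 2nd, 5th, 8th, ...), then move the first character to the end.
Applying both steps to "uafzpyfiihbjxl": "apibl", then "pibla".
(Check on "jblanket": → "bnt" → "ntb" ✓)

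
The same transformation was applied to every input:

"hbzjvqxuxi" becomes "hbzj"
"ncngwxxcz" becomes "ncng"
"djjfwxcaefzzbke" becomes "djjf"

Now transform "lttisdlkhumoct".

The transformation: keep only the first 4 characters.
Applying that to "lttisdlkhumoct" gives "ltti".

ltti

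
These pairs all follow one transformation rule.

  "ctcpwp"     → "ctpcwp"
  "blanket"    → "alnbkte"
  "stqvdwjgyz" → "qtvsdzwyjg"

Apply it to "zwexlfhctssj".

ewxzljfshsct

The transformation: move the first 2 characters to the end (rotate left by 2), then take characters alternately from the front and the back (1st, last, 2nd, 2nd-last, ...).
For "zwexlfhctssj", step one produces "exlfhctssjzw"; step two turns that into "ewxzljfshsct".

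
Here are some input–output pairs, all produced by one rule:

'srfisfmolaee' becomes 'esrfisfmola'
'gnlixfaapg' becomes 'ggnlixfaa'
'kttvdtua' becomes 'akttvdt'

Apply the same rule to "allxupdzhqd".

dallxupdzh

Each output is the input with this applied: move the last 2 characters to the front (rotate right by 2), then delete the first character.
On "allxupdzhqd": the first step gives "qdallxupdzh", and the second then gives "dallxupdzh".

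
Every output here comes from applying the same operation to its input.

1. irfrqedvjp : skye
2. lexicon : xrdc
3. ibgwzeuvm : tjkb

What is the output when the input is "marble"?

gqat

The transformation: shift every letter 11 places backward in the alphabet (wrapping around), then keep only the last 4 characters.
"marble" → "bpgqat" → "gqat".
(Check on "lexicon": → "atmxrdc" → "xrdc" ✓)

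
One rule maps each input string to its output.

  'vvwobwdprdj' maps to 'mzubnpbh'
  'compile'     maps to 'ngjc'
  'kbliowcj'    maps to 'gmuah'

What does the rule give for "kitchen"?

Each output is the input with this applied: shift every letter 2 places backward in the alphabet (wrapping around), then delete the first 3 characters.
Applying both steps to "kitchen": "igrafcl", then "afcl".

afcl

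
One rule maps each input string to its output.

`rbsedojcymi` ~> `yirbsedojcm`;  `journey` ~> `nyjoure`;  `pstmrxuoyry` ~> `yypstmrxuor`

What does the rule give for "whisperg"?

What's happening: move the last 2 characters to the front (rotate right by 2), then swap the first and last characters.
"whisperg" → "rgwhispe" → "egwhispr".
(Check on "rbsedojcymi": → "mirbsedojcy" → "yirbsedojcm" ✓)

egwhispr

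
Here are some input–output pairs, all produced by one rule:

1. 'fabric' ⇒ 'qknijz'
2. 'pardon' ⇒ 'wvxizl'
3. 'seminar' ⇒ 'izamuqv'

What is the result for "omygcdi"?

lqwugok

Looking at the pairs, the operation is to shift every letter 8 places forward in the alphabet (wrapping around), then move the last 2 characters to the front (rotate right by 2).
Applying both steps to "omygcdi": "wugoklq", then "lqwugok".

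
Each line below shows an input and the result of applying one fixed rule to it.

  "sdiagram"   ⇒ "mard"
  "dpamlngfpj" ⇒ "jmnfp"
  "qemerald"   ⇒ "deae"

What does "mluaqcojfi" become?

What's happening: keep every other character starting from the second (positions 2nd, 4th, 6th, ...), then swap the first and last characters.
For "mluaqcojfi", step one produces "lacji"; step two turns that into "iacjl".
(Check on "qemerald": → "eead" → "deae" ✓)

iacjl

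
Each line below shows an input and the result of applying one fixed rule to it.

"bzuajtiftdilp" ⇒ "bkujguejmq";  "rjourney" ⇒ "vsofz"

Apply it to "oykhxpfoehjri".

In each case the input is transformed by: shift every letter 1 place forward in the alphabet (wrapping around), then delete the first 3 characters.
Starting from "oykhxpfoehjri": after the first operation, "pzliyqgpfiksj"; after the second, "iyqgpfiksj".

iyqgpfiksj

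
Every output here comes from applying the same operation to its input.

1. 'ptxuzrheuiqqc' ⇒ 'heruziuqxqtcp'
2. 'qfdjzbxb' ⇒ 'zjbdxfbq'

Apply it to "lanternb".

The transformation: take characters alternately from the front and the back (1st, last, 2nd, 2nd-last, ...), then reverse the string.
For "lanternb", step one produces "lbannrte"; step two turns that into "etrnnabl".
(Check on "ptxuzrheuiqqc": → "pctqxquizureh" → "heruziuqxqtcp" ✓)

etrnnabl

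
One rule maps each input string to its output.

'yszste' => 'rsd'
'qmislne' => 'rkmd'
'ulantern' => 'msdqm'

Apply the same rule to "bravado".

The pattern: shift every letter 1 place backward in the alphabet (wrapping around), then delete the first 3 characters.
Applying both steps to "bravado": "aqzuzcn", then "uzcn".

uzcn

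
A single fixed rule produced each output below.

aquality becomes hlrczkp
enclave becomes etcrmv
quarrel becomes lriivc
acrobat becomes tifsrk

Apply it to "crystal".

In each case the input is transformed by: delete the first character, then shift every letter 9 places backward in the alphabet (wrapping around).
Applying both steps to "crystal": "rystal", then "ipjkrc".

ipjkrc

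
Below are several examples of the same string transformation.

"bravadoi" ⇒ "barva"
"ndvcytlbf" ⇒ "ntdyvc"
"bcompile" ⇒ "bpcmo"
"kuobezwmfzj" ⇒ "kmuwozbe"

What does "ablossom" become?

Looking at the pairs, the operation is to delete the last 3 characters, then take characters alternately from the front and the back (1st, last, 2nd, 2nd-last, ...).
On "ablossom": the first step gives "ablos", and the second then gives "asbol".
(Check on "bcompile": → "bcomp" → "bpcmo" ✓)

asbol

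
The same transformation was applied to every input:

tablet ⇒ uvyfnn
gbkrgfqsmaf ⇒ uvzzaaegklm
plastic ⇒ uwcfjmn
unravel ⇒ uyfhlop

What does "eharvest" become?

In each case the input is transformed by: sort the characters into alphabetical order, then shift every letter 6 places backward in the alphabet (wrapping around).
Working it through for "eharvest": intermediate "aeehrstv", final "uyyblmnp".
(Check on "gbkrgfqsmaf": → "abffggkmqrs" → "uvzzaaegklm" ✓)

uyyblmnp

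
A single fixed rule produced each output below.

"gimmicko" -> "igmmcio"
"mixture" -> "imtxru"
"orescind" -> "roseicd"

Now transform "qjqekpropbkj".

In each case the input is transformed by: swap each adjacent pair of characters (1↔2, 3↔4, ...), then delete the last character.
Starting from "qjqekpropbkj": after the first operation, "jqeqpkorbpjk"; after the second, "jqeqpkorbpj".

jqeqpkorbpj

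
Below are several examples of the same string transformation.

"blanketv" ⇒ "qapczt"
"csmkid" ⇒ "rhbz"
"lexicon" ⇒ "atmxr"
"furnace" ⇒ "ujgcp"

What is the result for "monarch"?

bdcpg

What's happening: shift every letter 11 places backward in the alphabet (wrapping around), then delete the last 2 characters.
Starting from "monarch": after the first operation, "bdcpgrw"; after the second, "bdcpg".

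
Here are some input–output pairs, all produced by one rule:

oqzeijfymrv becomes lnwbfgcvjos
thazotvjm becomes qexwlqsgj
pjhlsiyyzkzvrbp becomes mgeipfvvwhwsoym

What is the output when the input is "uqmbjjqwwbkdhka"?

rnjyggnttyhaehx

Rule — shift every letter 3 places backward in the alphabet (wrapping around).
"uqmbjjqwwbkdhka" → "rnjyggnttyhaehx".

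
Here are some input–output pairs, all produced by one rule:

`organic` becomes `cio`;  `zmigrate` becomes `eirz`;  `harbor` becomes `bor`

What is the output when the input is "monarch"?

Each output is the input with this applied: sort the characters into alphabetical order, then keep every other character starting from the second (positions 2nd, 4th, 6th, ...).
"monarch" → "achmnor" → "cmo".

cmo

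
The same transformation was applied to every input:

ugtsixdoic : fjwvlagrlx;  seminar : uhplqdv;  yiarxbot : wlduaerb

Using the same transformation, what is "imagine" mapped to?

The pattern: shift every letter 3 places forward in the alphabet (wrapping around), then swap the first and last characters.
For "imagine", step one produces "lpdjlqh"; step two turns that into "hpdjlql".

hpdjlql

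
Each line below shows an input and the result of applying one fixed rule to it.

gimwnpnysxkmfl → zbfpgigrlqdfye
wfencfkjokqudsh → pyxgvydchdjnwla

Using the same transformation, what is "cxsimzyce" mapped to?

vqlbfsrvx

The rule is to shift every letter 7 places backward in the alphabet (wrapping around).
On "cxsimzyce" that produces "vqlbfsrvx".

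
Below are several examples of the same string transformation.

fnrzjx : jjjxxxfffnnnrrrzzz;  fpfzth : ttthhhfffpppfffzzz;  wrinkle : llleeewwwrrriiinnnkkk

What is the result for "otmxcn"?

cccnnnoootttmmmxxx

Rule — move the last 2 characters to the front (rotate right by 2), then repeat every character 3 times.
For "otmxcn", step one produces "cnotmx"; step two turns that into "cccnnnoootttmmmxxx".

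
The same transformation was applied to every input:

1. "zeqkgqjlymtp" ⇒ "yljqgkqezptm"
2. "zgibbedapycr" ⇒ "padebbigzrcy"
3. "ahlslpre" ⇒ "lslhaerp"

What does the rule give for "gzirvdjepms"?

ejdvrizgsmp

The rule is to reverse the string, then move the first 3 characters to the end (rotate left by 3).
Working it through for "gzirvdjepms": intermediate "smpejdvrizg", final "ejdvrizgsmp".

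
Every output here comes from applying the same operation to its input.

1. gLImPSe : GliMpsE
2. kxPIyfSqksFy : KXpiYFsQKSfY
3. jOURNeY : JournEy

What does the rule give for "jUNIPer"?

JunipER

The pattern: flip the case of every letter.
On "jUNIPer" that produces "JunipER".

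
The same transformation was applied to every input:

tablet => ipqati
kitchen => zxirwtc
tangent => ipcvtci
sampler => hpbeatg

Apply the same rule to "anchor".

pcrwdg

The pattern: shift every letter 11 places backward in the alphabet (wrapping around).
"anchor" → "pcrwdg".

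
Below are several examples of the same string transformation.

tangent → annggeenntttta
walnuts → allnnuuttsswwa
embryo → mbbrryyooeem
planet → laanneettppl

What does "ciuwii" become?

The pattern: double every character, then move the first 3 characters to the end (rotate left by 3).
On "ciuwii": the first step gives "cciiuuwwiiii", and the second then gives "iuuwwiiiicci".

iuuwwiiiicci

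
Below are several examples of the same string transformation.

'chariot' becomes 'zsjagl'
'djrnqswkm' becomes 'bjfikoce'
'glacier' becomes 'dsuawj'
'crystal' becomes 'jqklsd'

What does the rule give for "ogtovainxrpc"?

ylgnsafpjhu

Looking at the pairs, the operation is to shift every letter 8 places backward in the alphabet (wrapping around), then delete the first character.
For "ogtovainxrpc", step one produces "gylgnsafpjhu"; step two turns that into "ylgnsafpjhu".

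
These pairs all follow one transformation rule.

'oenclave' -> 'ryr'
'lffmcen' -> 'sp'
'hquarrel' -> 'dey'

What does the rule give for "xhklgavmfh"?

utz

In each case the input is transformed by: keep one character in every 3, starting at position 2 (positions 2nd, 5th, 8th, ...), then shift every letter 13 places forward in the alphabet (wrapping around) — i.e. ROT13.
Starting from "xhklgavmfh": after the first operation, "hgm"; after the second, "utz".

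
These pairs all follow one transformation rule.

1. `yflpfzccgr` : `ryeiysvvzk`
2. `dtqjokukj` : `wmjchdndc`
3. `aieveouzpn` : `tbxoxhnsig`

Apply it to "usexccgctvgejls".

Each output is the input with this applied: shift every letter 7 places backward in the alphabet (wrapping around).
Applying that to "usexccgctvgejls" gives "nlxqvvzvmozxcel".

nlxqvvzvmozxcel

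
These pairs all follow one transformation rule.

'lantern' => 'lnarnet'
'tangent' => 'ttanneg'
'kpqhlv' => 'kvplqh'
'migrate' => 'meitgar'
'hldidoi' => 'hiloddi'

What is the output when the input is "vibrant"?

In each case the input is transformed by: take characters alternately from the front and the back (1st, last, 2nd, 2nd-last, ...).
"vibrant" → "vtinbar".

vtinbar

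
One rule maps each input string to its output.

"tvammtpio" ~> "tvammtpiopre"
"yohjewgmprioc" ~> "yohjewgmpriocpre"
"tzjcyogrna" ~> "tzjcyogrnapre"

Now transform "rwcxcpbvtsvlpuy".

The transformation: append "pre".
For "rwcxcpbvtsvlpuy" the result is "rwcxcpbvtsvlpuypre".

rwcxcpbvtsvlpuypre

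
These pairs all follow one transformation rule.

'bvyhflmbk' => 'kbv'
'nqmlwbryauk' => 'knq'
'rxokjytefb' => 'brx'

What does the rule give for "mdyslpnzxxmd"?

In each case the input is transformed by: move the last character to the front, then keep only the first 3 characters.
Applying both steps to "mdyslpnzxxmd": "dmdyslpnzxxm", then "dmd".

dmd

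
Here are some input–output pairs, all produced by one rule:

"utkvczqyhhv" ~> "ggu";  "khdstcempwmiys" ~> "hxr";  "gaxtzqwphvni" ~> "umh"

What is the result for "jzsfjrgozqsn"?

prm

The rule is to shift every letter 1 place backward in the alphabet (wrapping around), then keep only the last 3 characters.
Applying both steps to "jzsfjrgozqsn": "iyreiqfnyprm", then "prm".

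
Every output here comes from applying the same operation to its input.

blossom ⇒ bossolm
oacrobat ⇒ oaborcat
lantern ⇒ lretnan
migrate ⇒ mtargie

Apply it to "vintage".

Rule — swap the first and last characters, then reverse the string.
On "vintage": the first step gives "eintagv", and the second then gives "vgatnie".

vgatnie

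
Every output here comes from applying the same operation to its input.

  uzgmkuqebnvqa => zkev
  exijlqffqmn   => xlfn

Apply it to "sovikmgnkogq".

okng

The pattern: keep one character in every 3, starting at position 2 (positions 2nd, 5th, 8th, ...).
On "sovikmgnkogq" that produces "okng".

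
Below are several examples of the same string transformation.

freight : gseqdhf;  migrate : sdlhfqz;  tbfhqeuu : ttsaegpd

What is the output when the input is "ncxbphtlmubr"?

Rule — shift every letter 1 place backward in the alphabet (wrapping around), then move the last 2 characters to the front (rotate right by 2).
"ncxbphtlmubr" → "mbwaogskltaq" → "aqmbwaogsklt".

aqmbwaogsklt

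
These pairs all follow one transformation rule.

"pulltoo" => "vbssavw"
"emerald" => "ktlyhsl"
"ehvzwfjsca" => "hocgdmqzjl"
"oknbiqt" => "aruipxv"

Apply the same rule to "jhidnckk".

The transformation: swap the first and last characters, then shift every letter 7 places forward in the alphabet (wrapping around).
Starting from "jhidnckk": after the first operation, "khidnckj"; after the second, "ropkujrq".

ropkujrq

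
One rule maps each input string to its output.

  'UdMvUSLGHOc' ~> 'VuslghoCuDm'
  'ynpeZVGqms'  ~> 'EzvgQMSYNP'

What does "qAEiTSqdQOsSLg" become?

The pattern: move the first 3 characters to the end (rotate left by 3), then flip the case of every letter.
Working it through for "qAEiTSqdQOsSLg": intermediate "iTSqdQOsSLgqAE", final "ItsQDqoSslGQae".
(Check on "UdMvUSLGHOc": → "vUSLGHOcUdM" → "VuslghoCuDm" ✓)

ItsQDqoSslGQae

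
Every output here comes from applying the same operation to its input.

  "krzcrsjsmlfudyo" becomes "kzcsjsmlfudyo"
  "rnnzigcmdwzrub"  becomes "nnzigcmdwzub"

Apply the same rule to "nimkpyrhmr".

What's happening: remove every "r".
For "nimkpyrhmr" the result is "nimkpyhm".

nimkpyhm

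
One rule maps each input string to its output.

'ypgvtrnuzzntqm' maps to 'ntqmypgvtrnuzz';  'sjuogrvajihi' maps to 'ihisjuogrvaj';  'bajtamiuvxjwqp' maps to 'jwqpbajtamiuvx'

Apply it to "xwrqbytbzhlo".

The rule is to swap the front and back halves of the string, then move the first 3 characters to the end (rotate left by 3).
"xwrqbytbzhlo" → "tbzhloxwrqby" → "hloxwrqbytbz".

hloxwrqbytbz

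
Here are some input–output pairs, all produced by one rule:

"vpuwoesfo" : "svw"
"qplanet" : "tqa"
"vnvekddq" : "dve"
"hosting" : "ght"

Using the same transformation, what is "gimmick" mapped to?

Each output is the input with this applied: keep one character in every 3, starting at position 1 (positions 1st, 4th, 7th, ...), then move the last character to the front.
On "gimmick": the first step gives "gmk", and the second then gives "kgm".
(Check on "vnvekddq": → "ved" → "dve" ✓)

kgm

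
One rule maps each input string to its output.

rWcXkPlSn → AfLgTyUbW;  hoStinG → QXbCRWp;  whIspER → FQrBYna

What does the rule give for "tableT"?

CJKUNc

Each output is the input with this applied: flip the case of every letter, then shift every letter 9 places forward in the alphabet (wrapping around).
Starting from "tableT": after the first operation, "TABLEt"; after the second, "CJKUNc".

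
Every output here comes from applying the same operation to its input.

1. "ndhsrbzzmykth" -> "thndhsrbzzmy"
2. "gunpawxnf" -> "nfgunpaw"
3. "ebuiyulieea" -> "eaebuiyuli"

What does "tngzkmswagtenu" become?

Looking at the pairs, the operation is to move the last 2 characters to the front (rotate right by 2), then delete the last character.
Applying both steps to "tngzkmswagtenu": "nutngzkmswagte", then "nutngzkmswagt".
(Check on "ebuiyulieea": → "eaebuiyulie" → "eaebuiyuli" ✓)

nutngzkmswagt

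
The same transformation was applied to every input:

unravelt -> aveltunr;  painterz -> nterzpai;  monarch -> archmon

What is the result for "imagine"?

gineima

In each case the input is transformed by: move the first 3 characters to the end (rotate left by 3).
For "imagine" the result is "gineima".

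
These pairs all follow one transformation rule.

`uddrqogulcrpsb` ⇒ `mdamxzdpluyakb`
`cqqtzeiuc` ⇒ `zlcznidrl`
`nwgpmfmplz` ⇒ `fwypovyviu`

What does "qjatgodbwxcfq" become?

szcjxpkmgfolz

Rule — swap each adjacent pair of characters (1↔2, 3↔4, ...), then shift every letter 9 places forward in the alphabet (wrapping around).
For "qjatgodbwxcfq", step one produces "jqtaogbdxwfcq"; step two turns that into "szcjxpkmgfolz".
(Check on "cqqtzeiuc": → "qctqezuic" → "zlcznidrl" ✓)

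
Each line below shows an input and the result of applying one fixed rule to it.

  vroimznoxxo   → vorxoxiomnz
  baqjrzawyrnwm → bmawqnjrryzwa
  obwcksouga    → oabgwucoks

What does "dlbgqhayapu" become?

The transformation: take characters alternately from the front and the back (1st, last, 2nd, 2nd-last, ...).
Applying that to "dlbgqhayapu" gives "dulpbagyqah".

dulpbagyqah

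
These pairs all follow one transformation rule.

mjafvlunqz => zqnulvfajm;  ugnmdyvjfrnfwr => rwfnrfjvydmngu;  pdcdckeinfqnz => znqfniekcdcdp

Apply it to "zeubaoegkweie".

Looking at the pairs, the operation is to reverse the string.
Applying that to "zeubaoegkweie" gives "eiewkgeoabuez".

eiewkgeoabuez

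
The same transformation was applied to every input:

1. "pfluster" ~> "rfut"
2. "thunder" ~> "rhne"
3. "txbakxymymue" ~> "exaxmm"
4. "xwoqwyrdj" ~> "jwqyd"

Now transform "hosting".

The rule is to move the last character to the front, then keep every other character starting from the first (positions 1st, 3rd, 5th, ...).
Starting from "hosting": after the first operation, "ghostin"; after the second, "gotn".

gotn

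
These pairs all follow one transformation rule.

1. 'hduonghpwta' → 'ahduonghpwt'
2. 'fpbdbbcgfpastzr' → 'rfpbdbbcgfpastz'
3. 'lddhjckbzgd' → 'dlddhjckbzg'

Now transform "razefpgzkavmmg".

grazefpgzkavmm

What's happening: move the last character to the front.
So "razefpgzkavmmg" becomes "grazefpgzkavmm".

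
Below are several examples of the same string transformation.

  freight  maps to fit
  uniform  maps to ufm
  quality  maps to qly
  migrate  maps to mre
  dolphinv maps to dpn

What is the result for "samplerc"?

The rule is to keep one character in every 3, starting at position 1 (positions 1st, 4th, 7th, ...).
"samplerc" → "spr".

spr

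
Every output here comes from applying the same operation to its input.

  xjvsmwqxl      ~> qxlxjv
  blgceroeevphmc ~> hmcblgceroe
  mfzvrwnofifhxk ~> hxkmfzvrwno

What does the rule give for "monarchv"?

Each output is the input with this applied: move the last 3 characters to the front (rotate right by 3), then delete the last 3 characters.
"monarchv" → "chvmonar" → "chvmo".
(Check on "mfzvrwnofifhxk": → "hxkmfzvrwnofif" → "hxkmfzvrwno" ✓)

chvmo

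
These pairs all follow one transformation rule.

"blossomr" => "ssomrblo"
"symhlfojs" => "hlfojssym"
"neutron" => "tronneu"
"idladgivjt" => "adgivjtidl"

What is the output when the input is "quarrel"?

rrelqua

The transformation: move the first 3 characters to the end (rotate left by 3).
Doing the same to "quarrel": "rrelqua".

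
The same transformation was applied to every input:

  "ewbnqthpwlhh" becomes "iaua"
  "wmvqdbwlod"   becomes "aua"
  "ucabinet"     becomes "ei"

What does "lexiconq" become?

iu

The rule is to shift every letter 4 places forward in the alphabet (wrapping around), then keep only the vowels.
Working it through for "lexiconq": intermediate "pibmgsru", final "iu".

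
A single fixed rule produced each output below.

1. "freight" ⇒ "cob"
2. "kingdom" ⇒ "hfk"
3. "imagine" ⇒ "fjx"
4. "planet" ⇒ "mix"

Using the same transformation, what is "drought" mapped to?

Looking at the pairs, the operation is to shift every letter 3 places backward in the alphabet (wrapping around), then keep only the first 3 characters.
Starting from "drought": after the first operation, "aolrdeq"; after the second, "aol".
(Check on "kingdom": → "hfkdalj" → "hfk" ✓)

aol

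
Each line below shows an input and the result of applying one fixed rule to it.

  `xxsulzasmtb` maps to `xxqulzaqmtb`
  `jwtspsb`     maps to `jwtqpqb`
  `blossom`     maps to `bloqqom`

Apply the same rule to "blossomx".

The pattern: replace every "s" with "q".
For "blossomx" the result is "bloqqomx".

bloqqomx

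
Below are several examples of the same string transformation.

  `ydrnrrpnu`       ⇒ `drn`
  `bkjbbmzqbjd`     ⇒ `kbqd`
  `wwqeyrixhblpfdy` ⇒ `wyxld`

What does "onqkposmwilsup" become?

What's happening: keep one character in every 3, starting at position 2 (positions 2nd, 5th, 8th, ...).
For "onqkposmwilsup" the result is "npmlp".

npmlp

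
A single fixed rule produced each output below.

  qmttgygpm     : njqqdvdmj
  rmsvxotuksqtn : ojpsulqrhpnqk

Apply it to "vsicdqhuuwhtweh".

spfzanerrteqtbe

The rule is to shift every letter 3 places backward in the alphabet (wrapping around).
Doing the same to "vsicdqhuuwhtweh": "spfzanerrteqtbe".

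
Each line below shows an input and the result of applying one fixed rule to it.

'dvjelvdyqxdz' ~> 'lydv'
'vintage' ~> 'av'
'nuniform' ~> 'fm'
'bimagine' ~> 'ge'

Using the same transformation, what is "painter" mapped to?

tp

Each output is the input with this applied: move the first 2 characters to the end (rotate left by 2), then keep one character in every 3, starting at position 3 (positions 3rd, 6th, 9th, ...).
"painter" → "interpa" → "tp".
(Check on "vintage": → "ntagevi" → "av" ✓)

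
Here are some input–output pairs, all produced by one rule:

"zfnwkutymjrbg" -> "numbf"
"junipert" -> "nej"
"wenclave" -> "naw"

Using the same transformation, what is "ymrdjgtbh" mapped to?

The pattern: move the first 2 characters to the end (rotate left by 2), then keep one character in every 3, starting at position 1 (positions 1st, 4th, 7th, ...).
"ymrdjgtbh" → "rdjgtbhym" → "rgh".

rgh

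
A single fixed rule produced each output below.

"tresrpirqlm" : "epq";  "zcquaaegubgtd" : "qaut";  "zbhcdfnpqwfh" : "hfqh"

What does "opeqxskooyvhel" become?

esoh

Looking at the pairs, the operation is to keep one character in every 3, starting at position 3 (positions 3rd, 6th, 9th, ...).
So "opeqxskooyvhel" becomes "esoh".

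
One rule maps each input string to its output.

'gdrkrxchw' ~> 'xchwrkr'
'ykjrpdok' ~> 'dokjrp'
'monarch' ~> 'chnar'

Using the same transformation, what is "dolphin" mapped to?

Looking at the pairs, the operation is to delete the first 2 characters, then move the first 3 characters to the end (rotate left by 3).
Working it through for "dolphin": intermediate "lphin", final "inlph".

inlph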